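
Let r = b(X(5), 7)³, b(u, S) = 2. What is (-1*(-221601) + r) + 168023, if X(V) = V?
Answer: 389632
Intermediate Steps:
r = 8 (r = 2³ = 8)
(-1*(-221601) + r) + 168023 = (-1*(-221601) + 8) + 168023 = (221601 + 8) + 168023 = 221609 + 168023 = 389632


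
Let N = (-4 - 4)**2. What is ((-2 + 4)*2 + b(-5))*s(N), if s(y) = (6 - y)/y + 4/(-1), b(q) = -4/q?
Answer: -471/20 ≈ -23.550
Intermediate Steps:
N = 64 (N = (-8)**2 = 64)
s(y) = -4 + (6 - y)/y (s(y) = (6 - y)/y + 4*(-1) = (6 - y)/y - 4 = -4 + (6 - y)/y)
((-2 + 4)*2 + b(-5))*s(N) = ((-2 + 4)*2 - 4/(-5))*(-5 + 6/64) = (2*2 - 4*(-1/5))*(-5 + 6*(1/64)) = (4 + 4/5)*(-5 + 3/32) = (24/5)*(-157/32) = -471/20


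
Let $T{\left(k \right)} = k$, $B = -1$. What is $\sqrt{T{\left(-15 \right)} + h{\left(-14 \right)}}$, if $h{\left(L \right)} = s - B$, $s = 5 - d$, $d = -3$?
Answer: $i \sqrt{6} \approx 2.4495 i$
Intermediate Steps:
$s = 8$ ($s = 5 - -3 = 5 + 3 = 8$)
$h{\left(L \right)} = 9$ ($h{\left(L \right)} = 8 - -1 = 8 + 1 = 9$)
$\sqrt{T{\left(-15 \right)} + h{\left(-14 \right)}} = \sqrt{-15 + 9} = \sqrt{-6} = i \sqrt{6}$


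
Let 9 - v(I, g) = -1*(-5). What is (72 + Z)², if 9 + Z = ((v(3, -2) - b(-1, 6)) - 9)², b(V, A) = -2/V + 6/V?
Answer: 4096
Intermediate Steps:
b(V, A) = 4/V
v(I, g) = 4 (v(I, g) = 9 - (-1)*(-5) = 9 - 1*5 = 9 - 5 = 4)
Z = -8 (Z = -9 + ((4 - 4/(-1)) - 9)² = -9 + ((4 - 4*(-1)) - 9)² = -9 + ((4 - 1*(-4)) - 9)² = -9 + ((4 + 4) - 9)² = -9 + (8 - 9)² = -9 + (-1)² = -9 + 1 = -8)
(72 + Z)² = (72 - 8)² = 64² = 4096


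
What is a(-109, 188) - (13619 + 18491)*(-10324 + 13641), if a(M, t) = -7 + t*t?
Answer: -106473533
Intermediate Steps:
a(M, t) = -7 + t**2
a(-109, 188) - (13619 + 18491)*(-10324 + 13641) = (-7 + 188**2) - (13619 + 18491)*(-10324 + 13641) = (-7 + 35344) - 32110*3317 = 35337 - 1*106508870 = 35337 - 106508870 = -106473533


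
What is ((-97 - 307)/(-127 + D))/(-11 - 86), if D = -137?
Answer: -101/6402 ≈ -0.015776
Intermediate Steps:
((-97 - 307)/(-127 + D))/(-11 - 86) = ((-97 - 307)/(-127 - 137))/(-11 - 86) = -404/(-264)/(-97) = -404*(-1/264)*(-1/97) = (101/66)*(-1/97) = -101/6402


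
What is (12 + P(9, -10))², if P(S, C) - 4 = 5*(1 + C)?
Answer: 841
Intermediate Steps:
P(S, C) = 9 + 5*C (P(S, C) = 4 + 5*(1 + C) = 4 + (5 + 5*C) = 9 + 5*C)
(12 + P(9, -10))² = (12 + (9 + 5*(-10)))² = (12 + (9 - 50))² = (12 - 41)² = (-29)² = 841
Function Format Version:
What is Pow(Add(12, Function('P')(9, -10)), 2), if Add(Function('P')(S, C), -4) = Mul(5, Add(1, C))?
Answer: 841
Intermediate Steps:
Function('P')(S, C) = Add(9, Mul(5, C)) (Function('P')(S, C) = Add(4, Mul(5, Add(1, C))) = Add(4, Add(5, Mul(5, C))) = Add(9, Mul(5, C)))
Pow(Add(12, Function('P')(9, -10)), 2) = Pow(Add(12, Add(9, Mul(5, -10))), 2) = Pow(Add(12, Add(9, -50)), 2) = Pow(Add(12, -41), 2) = Pow(-29, 2) = 841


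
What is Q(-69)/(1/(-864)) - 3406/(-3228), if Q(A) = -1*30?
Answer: 41836583/1614 ≈ 25921.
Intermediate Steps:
Q(A) = -30
Q(-69)/(1/(-864)) - 3406/(-3228) = -30/(1/(-864)) - 3406/(-3228) = -30/(-1/864) - 3406*(-1/3228) = -30*(-864) + 1703/1614 = 25920 + 1703/1614 = 41836583/1614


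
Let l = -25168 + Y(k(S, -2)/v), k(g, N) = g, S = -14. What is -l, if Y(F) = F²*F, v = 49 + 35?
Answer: 5436289/216 ≈ 25168.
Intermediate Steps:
v = 84
Y(F) = F³
l = -5436289/216 (l = -25168 + (-14/84)³ = -25168 + (-14*1/84)³ = -25168 + (-⅙)³ = -25168 - 1/216 = -5436289/216 ≈ -25168.)
-l = -1*(-5436289/216) = 5436289/216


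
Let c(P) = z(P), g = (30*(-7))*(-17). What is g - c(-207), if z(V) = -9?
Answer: 3579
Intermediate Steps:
g = 3570 (g = -210*(-17) = 3570)
c(P) = -9
g - c(-207) = 3570 - 1*(-9) = 3570 + 9 = 3579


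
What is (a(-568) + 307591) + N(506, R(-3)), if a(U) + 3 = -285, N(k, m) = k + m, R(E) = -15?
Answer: 307794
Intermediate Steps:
a(U) = -288 (a(U) = -3 - 285 = -288)
(a(-568) + 307591) + N(506, R(-3)) = (-288 + 307591) + (506 - 15) = 307303 + 491 = 307794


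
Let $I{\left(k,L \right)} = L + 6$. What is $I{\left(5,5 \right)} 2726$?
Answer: $29986$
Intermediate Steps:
$I{\left(k,L \right)} = 6 + L$
$I{\left(5,5 \right)} 2726 = \left(6 + 5\right) 2726 = 11 \cdot 2726 = 29986$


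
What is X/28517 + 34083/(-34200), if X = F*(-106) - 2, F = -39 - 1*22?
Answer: -83430679/108364600 ≈ -0.76991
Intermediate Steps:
F = -61 (F = -39 - 22 = -61)
X = 6464 (X = -61*(-106) - 2 = 6466 - 2 = 6464)
X/28517 + 34083/(-34200) = 6464/28517 + 34083/(-34200) = 6464*(1/28517) + 34083*(-1/34200) = 6464/28517 - 3787/3800 = -83430679/108364600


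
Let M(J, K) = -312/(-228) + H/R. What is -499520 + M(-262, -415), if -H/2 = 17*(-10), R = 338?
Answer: -1603951096/3211 ≈ -4.9952e+5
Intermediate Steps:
H = 340 (H = -34*(-10) = -2*(-170) = 340)
M(J, K) = 7624/3211 (M(J, K) = -312/(-228) + 340/338 = -312*(-1/228) + 340*(1/338) = 26/19 + 170/169 = 7624/3211)
-499520 + M(-262, -415) = -499520 + 7624/3211 = -1603951096/3211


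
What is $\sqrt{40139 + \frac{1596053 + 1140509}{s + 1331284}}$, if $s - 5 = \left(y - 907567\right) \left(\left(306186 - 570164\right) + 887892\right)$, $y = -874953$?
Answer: $\frac{\sqrt{49645946303857313325793352317}}{1112137851991} \approx 200.35$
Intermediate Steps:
$s = -1112139183275$ ($s = 5 + \left(-874953 - 907567\right) \left(\left(306186 - 570164\right) + 887892\right) = 5 - 1782520 \left(\left(306186 - 570164\right) + 887892\right) = 5 - 1782520 \left(-263978 + 887892\right) = 5 - 1112139183280 = -1112139183275$)
$\sqrt{40139 + \frac{1596053 + 1140509}{s + 1331284}} = \sqrt{40139 + \frac{1596053 + 1140509}{-1112139183275 + 1331284}} = \sqrt{40139 + \frac{2736562}{-1112137851991}} = \sqrt{40139 + 2736562 \left(- \frac{1}{1112137851991}\right)} = \sqrt{40139 - \frac{2736562}{1112137851991}} = \sqrt{\frac{44640101238330187}{1112137851991}} = \frac{\sqrt{49645946303857313325793352317}}{1112137851991}$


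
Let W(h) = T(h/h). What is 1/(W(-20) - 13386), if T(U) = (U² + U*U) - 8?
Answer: -1/13392 ≈ -7.4671e-5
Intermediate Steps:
T(U) = -8 + 2*U² (T(U) = (U² + U²) - 8 = 2*U² - 8 = -8 + 2*U²)
W(h) = -6 (W(h) = -8 + 2*(h/h)² = -8 + 2*1² = -8 + 2*1 = -8 + 2 = -6)
1/(W(-20) - 13386) = 1/(-6 - 13386) = 1/(-13392) = -1/13392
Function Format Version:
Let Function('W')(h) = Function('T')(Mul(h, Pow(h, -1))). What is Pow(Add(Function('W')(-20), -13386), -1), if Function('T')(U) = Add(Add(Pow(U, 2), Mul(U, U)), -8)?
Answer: Rational(-1, 13392) ≈ -7.4671e-5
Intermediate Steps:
Function('T')(U) = Add(-8, Mul(2, Pow(U, 2))) (Function('T')(U) = Add(Add(Pow(U, 2), Pow(U, 2)), -8) = Add(Mul(2, Pow(U, 2)), -8) = Add(-8, Mul(2, Pow(U, 2))))
Function('W')(h) = -6 (Function('W')(h) = Add(-8, Mul(2, Pow(Mul(h, Pow(h, -1)), 2))) = Add(-8, Mul(2, Pow(1, 2))) = Add(-8, Mul(2, 1)) = Add(-8, 2) = -6)
Pow(Add(Function('W')(-20), -13386), -1) = Pow(Add(-6, -13386), -1) = Pow(-13392, -1) = Rational(-1, 13392)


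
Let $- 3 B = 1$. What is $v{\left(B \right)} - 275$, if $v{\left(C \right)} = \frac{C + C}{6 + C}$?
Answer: $- \frac{4677}{17} \approx -275.12$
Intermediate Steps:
$B = - \frac{1}{3}$ ($B = \left(- \frac{1}{3}\right) 1 = - \frac{1}{3} \approx -0.33333$)
$v{\left(C \right)} = \frac{2 C}{6 + C}$
$v{\left(B \right)} - 275 = 2 \left(- \frac{1}{3}\right) \frac{1}{6 - \frac{1}{3}} - 275 = 2 \left(- \frac{1}{3}\right) \frac{1}{\frac{17}{3}} - 275 = 2 \left(- \frac{1}{3}\right) \frac{3}{17} - 275 = - \frac{2}{17} - 275 = - \frac{4677}{17}$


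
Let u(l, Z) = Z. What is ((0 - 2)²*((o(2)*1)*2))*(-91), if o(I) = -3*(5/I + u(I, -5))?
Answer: -5460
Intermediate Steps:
o(I) = 15 - 15/I (o(I) = -3*(5/I - 5) = -3*(-5 + 5/I) = 15 - 15/I)
((0 - 2)²*((o(2)*1)*2))*(-91) = ((0 - 2)²*(((15 - 15/2)*1)*2))*(-91) = ((-2)²*(((15 - 15*½)*1)*2))*(-91) = (4*(((15 - 15/2)*1)*2))*(-91) = (4*(((15/2)*1)*2))*(-91) = (4*((15/2)*2))*(-91) = (4*15)*(-91) = 60*(-91) = -5460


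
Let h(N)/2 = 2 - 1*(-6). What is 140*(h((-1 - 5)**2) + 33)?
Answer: 6860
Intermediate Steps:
h(N) = 16 (h(N) = 2*(2 - 1*(-6)) = 2*(2 + 6) = 2*8 = 16)
140*(h((-1 - 5)**2) + 33) = 140*(16 + 33) = 140*49 = 6860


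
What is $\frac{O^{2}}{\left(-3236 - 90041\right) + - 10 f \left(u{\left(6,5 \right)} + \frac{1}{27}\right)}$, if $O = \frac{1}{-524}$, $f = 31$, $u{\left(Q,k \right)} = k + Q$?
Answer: $- \frac{27}{716879220784} \approx -3.7663 \cdot 10^{-11}$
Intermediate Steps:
$u{\left(Q,k \right)} = Q + k$
$O = - \frac{1}{524} \approx -0.0019084$
$\frac{O^{2}}{\left(-3236 - 90041\right) + - 10 f \left(u{\left(6,5 \right)} + \frac{1}{27}\right)} = \frac{\left(- \frac{1}{524}\right)^{2}}{\left(-3236 - 90041\right) + \left(-10\right) 31 \left(\left(6 + 5\right) + \frac{1}{27}\right)} = \frac{1}{274576 \left(-93277 - 310 \left(11 + \frac{1}{27}\right)\right)} = \frac{1}{274576 \left(-93277 - \frac{92380}{27}\right)} = \frac{1}{274576 \left(- \frac{2610859}{27}\right)} = \frac{1}{274576} \left(- \frac{27}{2610859}\right) = - \frac{27}{716879220784}$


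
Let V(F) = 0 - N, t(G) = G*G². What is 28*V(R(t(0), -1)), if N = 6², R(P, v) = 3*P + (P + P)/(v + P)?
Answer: -1008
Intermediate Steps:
t(G) = G³
R(P, v) = 3*P + 2*P/(P + v) (R(P, v) = 3*P + (2*P)/(P + v) = 3*P + 2*P/(P + v))
N = 36
V(F) = -36 (V(F) = 0 - 1*36 = 0 - 36 = -36)
28*V(R(t(0), -1)) = 28*(-36) = -1008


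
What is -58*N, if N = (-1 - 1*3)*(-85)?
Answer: -19720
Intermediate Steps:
N = 340 (N = (-1 - 3)*(-85) = -4*(-85) = 340)
-58*N = -58*340 = -19720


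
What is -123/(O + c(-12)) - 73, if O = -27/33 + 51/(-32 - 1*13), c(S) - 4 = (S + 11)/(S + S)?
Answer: -363767/2759 ≈ -131.85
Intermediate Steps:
c(S) = 4 + (11 + S)/(2*S) (c(S) = 4 + (S + 11)/(S + S) = 4 + (11 + S)/((2*S)) = 4 + (11 + S)*(1/(2*S)) = 4 + (11 + S)/(2*S))
O = -322/165 (O = -27*1/33 + 51/(-32 - 13) = -9/11 + 51/(-45) = -9/11 + 51*(-1/45) = -9/11 - 17/15 = -322/165 ≈ -1.9515)
-123/(O + c(-12)) - 73 = -123/(-322/165 + (½)*(11 + 9*(-12))/(-12)) - 73 = -123/(-322/165 + (½)*(-1/12)*(11 - 108)) - 73 = -123/(-322/165 + (½)*(-1/12)*(-97)) - 73 = -123/(-322/165 + 97/24) - 73 = -123/(2759/1320) - 73 = (1320/2759)*(-123) - 73 = -162360/2759 - 73 = -363767/2759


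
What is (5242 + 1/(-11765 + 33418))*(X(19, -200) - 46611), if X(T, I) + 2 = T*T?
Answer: -5249834508804/21653 ≈ -2.4245e+8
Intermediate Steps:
X(T, I) = -2 + T² (X(T, I) = -2 + T*T = -2 + T²)
(5242 + 1/(-11765 + 33418))*(X(19, -200) - 46611) = (5242 + 1/(-11765 + 33418))*((-2 + 19²) - 46611) = (5242 + 1/21653)*((-2 + 361) - 46611) = (5242 + 1/21653)*(359 - 46611) = (113505027/21653)*(-46252) = -5249834508804/21653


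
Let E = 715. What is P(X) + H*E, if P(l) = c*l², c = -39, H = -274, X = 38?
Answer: -252226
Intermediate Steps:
P(l) = -39*l²
P(X) + H*E = -39*38² - 274*715 = -39*1444 - 195910 = -56316 - 195910 = -252226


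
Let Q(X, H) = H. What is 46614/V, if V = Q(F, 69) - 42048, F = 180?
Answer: -15538/13993 ≈ -1.1104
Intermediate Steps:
V = -41979 (V = 69 - 42048 = -41979)
46614/V = 46614/(-41979) = 46614*(-1/41979) = -15538/13993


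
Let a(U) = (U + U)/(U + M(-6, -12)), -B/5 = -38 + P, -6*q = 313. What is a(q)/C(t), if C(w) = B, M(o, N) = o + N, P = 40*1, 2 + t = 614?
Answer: -313/2105 ≈ -0.14869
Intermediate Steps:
t = 612 (t = -2 + 614 = 612)
P = 40
q = -313/6 (q = -⅙*313 = -313/6 ≈ -52.167)
M(o, N) = N + o
B = -10 (B = -5*(-38 + 40) = -5*2 = -10)
C(w) = -10
a(U) = 2*U/(-18 + U) (a(U) = (U + U)/(U + (-12 - 6)) = (2*U)/(U - 18) = (2*U)/(-18 + U) = 2*U/(-18 + U))
a(q)/C(t) = (2*(-313/6)/(-18 - 313/6))/(-10) = (2*(-313/6)/(-421/6))*(-⅒) = (2*(-313/6)*(-6/421))*(-⅒) = (626/421)*(-⅒) = -313/2105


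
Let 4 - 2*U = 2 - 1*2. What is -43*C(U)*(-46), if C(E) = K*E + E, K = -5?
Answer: -15824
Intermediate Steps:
U = 2 (U = 2 - (2 - 1*2)/2 = 2 - (2 - 2)/2 = 2 - 1/2*0 = 2 + 0 = 2)
C(E) = -4*E (C(E) = -5*E + E = -4*E)
-43*C(U)*(-46) = -(-172)*2*(-46) = -43*(-8)*(-46) = 344*(-46) = -15824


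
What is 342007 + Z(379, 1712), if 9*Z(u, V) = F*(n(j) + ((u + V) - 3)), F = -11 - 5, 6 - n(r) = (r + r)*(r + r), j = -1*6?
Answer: 1015621/3 ≈ 3.3854e+5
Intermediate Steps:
j = -6
n(r) = 6 - 4*r² (n(r) = 6 - (r + r)*(r + r) = 6 - 2*r*2*r = 6 - 4*r²)
F = -16
Z(u, V) = 752/3 - 16*V/9 - 16*u/9 (Z(u, V) = (-16*((6 - 4*(-6)²) + ((u + V) - 3)))/9 = (-16*((6 - 4*36) + ((V + u) - 3)))/9 = (-16*((6 - 144) + (-3 + V + u)))/9 = (-16*(-138 + (-3 + V + u)))/9 = (-16*(-141 + V + u))/9 = (2256 - 16*V - 16*u)/9 = 752/3 - 16*V/9 - 16*u/9)
342007 + Z(379, 1712) = 342007 + (752/3 - 16/9*1712 - 16/9*379) = 342007 + (752/3 - 27392/9 - 6064/9) = 342007 - 10400/3 = 1015621/3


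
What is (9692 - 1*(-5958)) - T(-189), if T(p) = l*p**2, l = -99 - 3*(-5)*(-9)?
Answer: 8374364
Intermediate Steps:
l = -234 (l = -99 - (-15)*(-9) = -99 - 1*135 = -99 - 135 = -234)
T(p) = -234*p**2
(9692 - 1*(-5958)) - T(-189) = (9692 - 1*(-5958)) - (-234)*(-189)**2 = (9692 + 5958) - (-234)*35721 = 15650 - 1*(-8358714) = 15650 + 8358714 = 8374364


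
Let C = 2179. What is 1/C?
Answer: 1/2179 ≈ 0.00045893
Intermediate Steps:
1/C = 1/2179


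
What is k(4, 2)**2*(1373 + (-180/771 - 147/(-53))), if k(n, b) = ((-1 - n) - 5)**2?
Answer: 187362320000/13621 ≈ 1.3755e+7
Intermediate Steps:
k(n, b) = (-6 - n)**2
k(4, 2)**2*(1373 + (-180/771 - 147/(-53))) = ((6 + 4)**2)**2*(1373 + (-180/771 - 147/(-53))) = (10**2)**2*(1373 + (-180*1/771 - 147*(-1/53))) = 100**2*(1373 + (-60/257 + 147/53)) = 10000*(1373 + 34599/13621) = 10000*(18736232/13621) = 187362320000/13621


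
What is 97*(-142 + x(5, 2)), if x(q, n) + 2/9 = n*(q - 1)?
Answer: -117176/9 ≈ -13020.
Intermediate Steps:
x(q, n) = -2/9 + n*(-1 + q) (x(q, n) = -2/9 + n*(q - 1) = -2/9 + n*(-1 + q))
97*(-142 + x(5, 2)) = 97*(-142 + (-2/9 - 1*2 + 2*5)) = 97*(-142 + (-2/9 - 2 + 10)) = 97*(-142 + 70/9) = 97*(-1208/9) = -117176/9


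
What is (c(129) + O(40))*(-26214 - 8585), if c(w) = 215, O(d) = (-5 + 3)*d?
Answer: -4697865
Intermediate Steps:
O(d) = -2*d
(c(129) + O(40))*(-26214 - 8585) = (215 - 2*40)*(-26214 - 8585) = (215 - 80)*(-34799) = 135*(-34799) = -4697865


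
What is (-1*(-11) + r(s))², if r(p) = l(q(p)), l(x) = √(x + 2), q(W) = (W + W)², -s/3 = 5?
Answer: (11 + √902)² ≈ 1683.7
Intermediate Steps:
s = -15 (s = -3*5 = -15)
q(W) = 4*W² (q(W) = (2*W)² = 4*W²)
l(x) = √(2 + x)
r(p) = √(2 + 4*p²)
(-1*(-11) + r(s))² = (-1*(-11) + √(2 + 4*(-15)²))² = (11 + √(2 + 4*225))² = (11 + √(2 + 900))² = (11 + √902)²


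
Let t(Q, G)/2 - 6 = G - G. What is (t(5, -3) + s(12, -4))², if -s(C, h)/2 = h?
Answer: 400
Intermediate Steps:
s(C, h) = -2*h
t(Q, G) = 12 (t(Q, G) = 12 + 2*(G - G) = 12 + 2*0 = 12 + 0 = 12)
(t(5, -3) + s(12, -4))² = (12 - 2*(-4))² = (12 + 8)² = 20² = 400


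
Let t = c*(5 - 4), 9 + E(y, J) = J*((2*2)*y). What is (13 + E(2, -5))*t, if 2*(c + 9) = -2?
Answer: 360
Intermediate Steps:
c = -10 (c = -9 + (½)*(-2) = -9 - 1 = -10)
E(y, J) = -9 + 4*J*y (E(y, J) = -9 + J*((2*2)*y) = -9 + J*(4*y) = -9 + 4*J*y)
t = -10 (t = -10*(5 - 4) = -10*1 = -10)
(13 + E(2, -5))*t = (13 + (-9 + 4*(-5)*2))*(-10) = (13 + (-9 - 40))*(-10) = (13 - 49)*(-10) = -36*(-10) = 360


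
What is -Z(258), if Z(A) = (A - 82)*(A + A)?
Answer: -90816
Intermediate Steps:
Z(A) = 2*A*(-82 + A) (Z(A) = (-82 + A)*(2*A) = 2*A*(-82 + A))
-Z(258) = -2*258*(-82 + 258) = -2*258*176 = -1*90816 = -90816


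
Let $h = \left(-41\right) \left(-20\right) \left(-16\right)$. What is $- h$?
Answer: $13120$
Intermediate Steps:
$h = -13120$ ($h = 820 \left(-16\right) = -13120$)
$- h = \left(-1\right) \left(-13120\right) = 13120$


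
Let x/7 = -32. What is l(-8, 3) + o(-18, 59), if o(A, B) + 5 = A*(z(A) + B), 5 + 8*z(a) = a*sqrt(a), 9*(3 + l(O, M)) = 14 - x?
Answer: -37163/36 + 243*I*sqrt(2)/2 ≈ -1032.3 + 171.83*I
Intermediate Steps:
x = -224 (x = 7*(-32) = -224)
l(O, M) = 211/9 (l(O, M) = -3 + (14 - 1*(-224))/9 = -3 + (14 + 224)/9 = -3 + (1/9)*238 = -3 + 238/9 = 211/9)
z(a) = -5/8 + a**(3/2)/8 (z(a) = -5/8 + (a*sqrt(a))/8 = -5/8 + a**(3/2)/8)
o(A, B) = -5 + A*(-5/8 + B + A**(3/2)/8) (o(A, B) = -5 + A*((-5/8 + A**(3/2)/8) + B) = -5 + A*(-5/8 + B + A**(3/2)/8))
l(-8, 3) + o(-18, 59) = 211/9 + (-5 - 18*59 + (1/8)*(-18)*(-5 + (-18)**(3/2))) = 211/9 + (-5 - 1062 + (1/8)*(-18)*(-5 - 54*I*sqrt(2))) = 211/9 + (-5 - 1062 + (45/4 + 243*I*sqrt(2)/2)) = 211/9 + (-4223/4 + 243*I*sqrt(2)/2) = -37163/36 + 243*I*sqrt(2)/2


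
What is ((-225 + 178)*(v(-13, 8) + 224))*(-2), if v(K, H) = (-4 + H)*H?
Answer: 24064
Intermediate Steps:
v(K, H) = H*(-4 + H)
((-225 + 178)*(v(-13, 8) + 224))*(-2) = ((-225 + 178)*(8*(-4 + 8) + 224))*(-2) = -47*(8*4 + 224)*(-2) = -47*(32 + 224)*(-2) = -47*256*(-2) = -12032*(-2) = 24064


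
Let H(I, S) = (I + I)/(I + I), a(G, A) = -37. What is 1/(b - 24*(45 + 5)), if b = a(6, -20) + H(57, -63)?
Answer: -1/1236 ≈ -0.00080906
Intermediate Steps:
H(I, S) = 1 (H(I, S) = (2*I)/((2*I)) = (2*I)*(1/(2*I)) = 1)
b = -36 (b = -37 + 1 = -36)
1/(b - 24*(45 + 5)) = 1/(-36 - 24*(45 + 5)) = 1/(-36 - 24*50) = 1/(-36 - 1200) = 1/(-1236) = -1/1236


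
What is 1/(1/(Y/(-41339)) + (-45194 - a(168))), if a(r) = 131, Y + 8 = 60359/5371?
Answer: -17391/1010278844 ≈ -1.7214e-5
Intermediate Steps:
Y = 17391/5371 (Y = -8 + 60359/5371 = 17391/5371 ≈ 3.2379)
1/(1/(Y/(-41339)) + (-45194 - a(168))) = 1/(1/((17391/5371)/(-41339)) + (-45194 - 1*131)) = 1/(1/((17391/5371)*(-1/41339)) + (-45194 - 131)) = 1/(1/(-17391/222031769) - 45325) = 1/(-222031769/17391 - 45325) = 1/(-1010278844/17391) = -17391/1010278844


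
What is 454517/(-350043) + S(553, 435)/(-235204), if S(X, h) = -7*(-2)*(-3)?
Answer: -53444757331/41165756886 ≈ -1.2983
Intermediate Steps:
S(X, h) = -42 (S(X, h) = 14*(-3) = -42)
454517/(-350043) + S(553, 435)/(-235204) = 454517/(-350043) - 42/(-235204) = 454517*(-1/350043) - 42*(-1/235204) = -454517/350043 + 21/117602 = -53444757331/41165756886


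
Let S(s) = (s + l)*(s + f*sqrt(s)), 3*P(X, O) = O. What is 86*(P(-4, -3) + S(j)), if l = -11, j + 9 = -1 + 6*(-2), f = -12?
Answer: 62350 + 34056*I*sqrt(22) ≈ 62350.0 + 1.5974e+5*I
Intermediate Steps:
j = -22 (j = -9 + (-1 + 6*(-2)) = -9 + (-1 - 12) = -9 - 13 = -22)
P(X, O) = O/3
S(s) = (-11 + s)*(s - 12*sqrt(s)) (S(s) = (s - 11)*(s - 12*sqrt(s)) = (-11 + s)*(s - 12*sqrt(s)))
86*(P(-4, -3) + S(j)) = 86*((1/3)*(-3) + ((-22)**2 - (-264)*I*sqrt(22) - 11*(-22) + 132*sqrt(-22))) = 86*(-1 + (484 - (-264)*I*sqrt(22) + 242 + 132*(I*sqrt(22)))) = 86*(-1 + (484 + 264*I*sqrt(22) + 242 + 132*I*sqrt(22))) = 86*(-1 + (726 + 396*I*sqrt(22))) = 86*(725 + 396*I*sqrt(22)) = 62350 + 34056*I*sqrt(22)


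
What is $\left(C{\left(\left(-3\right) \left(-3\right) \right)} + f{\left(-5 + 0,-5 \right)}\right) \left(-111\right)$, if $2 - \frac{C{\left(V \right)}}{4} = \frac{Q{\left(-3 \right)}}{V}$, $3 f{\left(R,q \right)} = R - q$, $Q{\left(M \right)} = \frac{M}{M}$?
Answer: $- \frac{2516}{3} \approx -838.67$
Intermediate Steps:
$Q{\left(M \right)} = 1$
$f{\left(R,q \right)} = - \frac{q}{3} + \frac{R}{3}$ ($f{\left(R,q \right)} = \frac{R - q}{3} = - \frac{q}{3} + \frac{R}{3}$)
$C{\left(V \right)} = 8 - \frac{4}{V}$ ($C{\left(V \right)} = 8 - 4 \cdot 1 \frac{1}{V} = 8 - \frac{4}{V}$)
$\left(C{\left(\left(-3\right) \left(-3\right) \right)} + f{\left(-5 + 0,-5 \right)}\right) \left(-111\right) = \left(\left(8 - \frac{4}{\left(-3\right) \left(-3\right)}\right) + \left(\left(- \frac{1}{3}\right) \left(-5\right) + \frac{-5 + 0}{3}\right)\right) \left(-111\right) = \left(\left(8 - \frac{4}{9}\right) + \left(\frac{5}{3} + \frac{1}{3} \left(-5\right)\right)\right) \left(-111\right) = \left(\left(8 - \frac{4}{9}\right) + \left(\frac{5}{3} - \frac{5}{3}\right)\right) \left(-111\right) = \left(\left(8 - \frac{4}{9}\right) + 0\right) \left(-111\right) = \left(\frac{68}{9} + 0\right) \left(-111\right) = \frac{68}{9} \left(-111\right) = - \frac{2516}{3}$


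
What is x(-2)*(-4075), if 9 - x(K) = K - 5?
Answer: -65200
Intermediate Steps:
x(K) = 14 - K (x(K) = 9 - (K - 5) = 9 - (-5 + K) = 9 + (5 - K) = 14 - K)
x(-2)*(-4075) = (14 - 1*(-2))*(-4075) = (14 + 2)*(-4075) = 16*(-4075) = -65200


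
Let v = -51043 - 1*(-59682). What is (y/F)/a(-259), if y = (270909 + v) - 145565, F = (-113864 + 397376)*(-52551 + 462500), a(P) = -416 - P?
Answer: -44661/6082465786472 ≈ -7.3426e-9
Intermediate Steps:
v = 8639 (v = -51043 + 59682 = 8639)
F = 116225460888 (F = 283512*409949 = 116225460888)
y = 133983 (y = (270909 + 8639) - 145565 = 279548 - 145565 = 133983)
(y/F)/a(-259) = (133983/116225460888)/(-416 - 1*(-259)) = (133983*(1/116225460888))/(-416 + 259) = (44661/38741820296)/(-157) = (44661/38741820296)*(-1/157) = -44661/6082465786472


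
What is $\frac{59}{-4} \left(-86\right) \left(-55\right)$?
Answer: $- \frac{139535}{2} \approx -69768.0$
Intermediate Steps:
$\frac{59}{-4} \left(-86\right) \left(-55\right) = 59 \left(- \frac{1}{4}\right) \left(-86\right) \left(-55\right) = \left(- \frac{59}{4}\right) \left(-86\right) \left(-55\right) = \frac{2537}{2} \left(-55\right) = - \frac{139535}{2}$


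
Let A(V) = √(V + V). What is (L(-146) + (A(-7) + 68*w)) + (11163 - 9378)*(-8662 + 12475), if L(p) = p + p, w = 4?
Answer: 6806185 + I*√14 ≈ 6.8062e+6 + 3.7417*I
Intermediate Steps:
A(V) = √2*√V (A(V) = √(2*V) = √2*√V)
L(p) = 2*p
(L(-146) + (A(-7) + 68*w)) + (11163 - 9378)*(-8662 + 12475) = (2*(-146) + (√2*√(-7) + 68*4)) + (11163 - 9378)*(-8662 + 12475) = (-292 + (√2*(I*√7) + 272)) + 1785*3813 = (-292 + (I*√14 + 272)) + 6806205 = (-292 + (272 + I*√14)) + 6806205 = (-20 + I*√14) + 6806205 = 6806185 + I*√14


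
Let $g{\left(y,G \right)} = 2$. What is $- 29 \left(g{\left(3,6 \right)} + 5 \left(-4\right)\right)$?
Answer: $522$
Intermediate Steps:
$- 29 \left(g{\left(3,6 \right)} + 5 \left(-4\right)\right) = - 29 \left(2 + 5 \left(-4\right)\right) = - 29 \left(2 - 20\right) = \left(-29\right) \left(-18\right) = 522$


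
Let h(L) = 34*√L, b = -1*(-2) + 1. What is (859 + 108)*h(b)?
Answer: 32878*√3 ≈ 56946.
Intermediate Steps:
b = 3 (b = 2 + 1 = 3)
(859 + 108)*h(b) = (859 + 108)*(34*√3) = 967*(34*√3) = 32878*√3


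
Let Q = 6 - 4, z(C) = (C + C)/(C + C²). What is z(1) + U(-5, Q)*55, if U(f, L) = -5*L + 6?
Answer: -219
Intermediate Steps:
z(C) = 2*C/(C + C²) (z(C) = (2*C)/(C + C²) = 2*C/(C + C²))
Q = 2
U(f, L) = 6 - 5*L
z(1) + U(-5, Q)*55 = 2/(1 + 1) + (6 - 5*2)*55 = 2/2 + (6 - 10)*55 = 2*(½) - 4*55 = 1 - 220 = -219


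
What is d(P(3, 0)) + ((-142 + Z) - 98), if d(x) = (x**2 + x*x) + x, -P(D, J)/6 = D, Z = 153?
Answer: 543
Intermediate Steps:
P(D, J) = -6*D
d(x) = x + 2*x**2 (d(x) = (x**2 + x**2) + x = 2*x**2 + x = x + 2*x**2)
d(P(3, 0)) + ((-142 + Z) - 98) = (-6*3)*(1 + 2*(-6*3)) + ((-142 + 153) - 98) = -18*(1 + 2*(-18)) + (11 - 98) = -18*(1 - 36) - 87 = -18*(-35) - 87 = 630 - 87 = 543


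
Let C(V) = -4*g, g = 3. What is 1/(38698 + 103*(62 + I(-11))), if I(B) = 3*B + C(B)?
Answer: 1/40449 ≈ 2.4722e-5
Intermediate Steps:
C(V) = -12 (C(V) = -4*3 = -12)
I(B) = -12 + 3*B (I(B) = 3*B - 12 = -12 + 3*B)
1/(38698 + 103*(62 + I(-11))) = 1/(38698 + 103*(62 + (-12 + 3*(-11)))) = 1/(38698 + 103*(62 + (-12 - 33))) = 1/(38698 + 103*(62 - 45)) = 1/(38698 + 103*17) = 1/(38698 + 1751) = 1/40449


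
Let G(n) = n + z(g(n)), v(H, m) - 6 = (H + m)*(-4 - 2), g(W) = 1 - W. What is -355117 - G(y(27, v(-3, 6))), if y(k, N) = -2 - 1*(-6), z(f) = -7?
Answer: -355114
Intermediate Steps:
v(H, m) = 6 - 6*H - 6*m (v(H, m) = 6 + (H + m)*(-4 - 2) = 6 + (H + m)*(-6) = 6 + (-6*H - 6*m) = 6 - 6*H - 6*m)
y(k, N) = 4 (y(k, N) = -2 + 6 = 4)
G(n) = -7 + n (G(n) = n - 7 = -7 + n)
-355117 - G(y(27, v(-3, 6))) = -355117 - (-7 + 4) = -355117 - 1*(-3) = -355117 + 3 = -355114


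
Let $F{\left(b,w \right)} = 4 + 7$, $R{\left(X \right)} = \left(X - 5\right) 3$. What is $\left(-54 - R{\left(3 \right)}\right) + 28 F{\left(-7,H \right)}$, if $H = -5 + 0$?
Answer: $260$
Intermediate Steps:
$H = -5$
$R{\left(X \right)} = -15 + 3 X$ ($R{\left(X \right)} = \left(-5 + X\right) 3 = -15 + 3 X$)
$F{\left(b,w \right)} = 11$
$\left(-54 - R{\left(3 \right)}\right) + 28 F{\left(-7,H \right)} = \left(-54 - \left(-15 + 3 \cdot 3\right)\right) + 28 \cdot 11 = \left(-54 - \left(-15 + 9\right)\right) + 308 = \left(-54 - -6\right) + 308 = \left(-54 + 6\right) + 308 = -48 + 308 = 260$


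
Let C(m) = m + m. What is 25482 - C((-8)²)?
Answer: 25354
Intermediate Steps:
C(m) = 2*m
25482 - C((-8)²) = 25482 - 2*(-8)² = 25482 - 2*64 = 25482 - 1*128 = 25482 - 128 = 25354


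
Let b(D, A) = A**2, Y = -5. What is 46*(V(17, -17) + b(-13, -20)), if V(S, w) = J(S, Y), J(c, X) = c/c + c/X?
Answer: 91448/5 ≈ 18290.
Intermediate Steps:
J(c, X) = 1 + c/X
V(S, w) = 1 - S/5 (V(S, w) = (-5 + S)/(-5) = -(-5 + S)/5 = 1 - S/5)
46*(V(17, -17) + b(-13, -20)) = 46*((1 - 1/5*17) + (-20)**2) = 46*((1 - 17/5) + 400) = 46*(-12/5 + 400) = 46*(1988/5) = 91448/5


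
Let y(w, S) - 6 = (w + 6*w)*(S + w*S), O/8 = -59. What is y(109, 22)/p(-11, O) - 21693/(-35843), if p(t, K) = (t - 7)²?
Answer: 33094954685/5806566 ≈ 5699.6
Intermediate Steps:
O = -472 (O = 8*(-59) = -472)
y(w, S) = 6 + 7*w*(S + S*w) (y(w, S) = 6 + (w + 6*w)*(S + w*S) = 6 + (7*w)*(S + S*w) = 6 + 7*w*(S + S*w))
p(t, K) = (-7 + t)²
y(109, 22)/p(-11, O) - 21693/(-35843) = (6 + 7*22*109 + 7*22*109²)/((-7 - 11)²) - 21693/(-35843) = (6 + 16786 + 7*22*11881)/((-18)²) - 21693*(-1/35843) = (6 + 16786 + 1829674)/324 + 21693/35843 = 1846466*(1/324) + 21693/35843 = 923233/162 + 21693/35843 = 33094954685/5806566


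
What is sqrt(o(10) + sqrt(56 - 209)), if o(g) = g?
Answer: sqrt(10 + 3*I*sqrt(17)) ≈ 3.599 + 1.7184*I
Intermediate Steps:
sqrt(o(10) + sqrt(56 - 209)) = sqrt(10 + sqrt(56 - 209)) = sqrt(10 + sqrt(-153)) = sqrt(10 + 3*I*sqrt(17))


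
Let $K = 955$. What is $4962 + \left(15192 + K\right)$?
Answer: $21109$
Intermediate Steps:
$4962 + \left(15192 + K\right) = 4962 + \left(15192 + 955\right) = 4962 + 16147 = 21109$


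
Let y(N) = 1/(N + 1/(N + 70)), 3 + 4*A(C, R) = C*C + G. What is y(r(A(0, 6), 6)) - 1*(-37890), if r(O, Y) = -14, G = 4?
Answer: 29667814/783 ≈ 37890.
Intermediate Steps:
A(C, R) = 1/4 + C**2/4 (A(C, R) = -3/4 + (C*C + 4)/4 = -3/4 + (C**2 + 4)/4 = -3/4 + (4 + C**2)/4 = -3/4 + (1 + C**2/4) = 1/4 + C**2/4)
y(N) = 1/(N + 1/(70 + N))
y(r(A(0, 6), 6)) - 1*(-37890) = (70 - 14)/(1 + (-14)**2 + 70*(-14)) - 1*(-37890) = 56/(1 + 196 - 980) + 37890 = 56/(-783) + 37890 = -1/783*56 + 37890 = -56/783 + 37890 = 29667814/783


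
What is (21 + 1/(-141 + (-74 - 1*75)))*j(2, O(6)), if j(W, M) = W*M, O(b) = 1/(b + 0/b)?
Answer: 6089/870 ≈ 6.9988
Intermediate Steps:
O(b) = 1/b (O(b) = 1/(b + 0) = 1/b)
j(W, M) = M*W
(21 + 1/(-141 + (-74 - 1*75)))*j(2, O(6)) = (21 + 1/(-141 + (-74 - 1*75)))*(2/6) = (21 + 1/(-141 + (-74 - 75)))*((⅙)*2) = (21 + 1/(-141 - 149))*(⅓) = (21 + 1/(-290))*(⅓) = (21 - 1/290)*(⅓) = (6089/290)*(⅓) = 6089/870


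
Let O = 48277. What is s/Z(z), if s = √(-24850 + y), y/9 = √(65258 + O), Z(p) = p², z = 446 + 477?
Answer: √(-24850 + 783*√15)/851929 ≈ 0.00017338*I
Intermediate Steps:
z = 923
y = 783*√15 (y = 9*√(65258 + 48277) = 9*√113535 = 9*(87*√15) = 783*√15 ≈ 3032.5)
s = √(-24850 + 783*√15) ≈ 147.71*I
s/Z(z) = √(-24850 + 783*√15)/(923²) = √(-24850 + 783*√15)/851929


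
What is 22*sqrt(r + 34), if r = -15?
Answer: 22*sqrt(19) ≈ 95.896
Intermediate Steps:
22*sqrt(r + 34) = 22*sqrt(-15 + 34) = 22*sqrt(19)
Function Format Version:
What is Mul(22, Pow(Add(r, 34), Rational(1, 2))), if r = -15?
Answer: Mul(22, Pow(19, Rational(1, 2))) ≈ 95.896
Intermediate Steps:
Mul(22, Pow(Add(r, 34), Rational(1, 2))) = Mul(22, Pow(Add(-15, 34), Rational(1, 2))) = Mul(22, Pow(19, Rational(1, 2)))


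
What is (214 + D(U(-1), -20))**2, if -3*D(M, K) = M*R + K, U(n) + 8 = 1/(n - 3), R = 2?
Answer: 1841449/36 ≈ 51151.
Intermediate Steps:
U(n) = -8 + 1/(-3 + n) (U(n) = -8 + 1/(n - 3) = -8 + 1/(-3 + n))
D(M, K) = -2*M/3 - K/3 (D(M, K) = -(M*2 + K)/3 = -(2*M + K)/3 = -(K + 2*M)/3 = -2*M/3 - K/3)
(214 + D(U(-1), -20))**2 = (214 + (-2*(25 - 8*(-1))/(3*(-3 - 1)) - 1/3*(-20)))**2 = (214 + (-2*(25 + 8)/(3*(-4)) + 20/3))**2 = (214 + (-(-1)*33/6 + 20/3))**2 = (214 + (-2/3*(-33/4) + 20/3))**2 = (214 + (11/2 + 20/3))**2 = (214 + 73/6)**2 = (1357/6)**2 = 1841449/36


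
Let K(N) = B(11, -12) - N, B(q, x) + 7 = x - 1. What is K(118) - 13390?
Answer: -13528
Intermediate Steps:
B(q, x) = -8 + x (B(q, x) = -7 + (x - 1) = -7 + (-1 + x) = -8 + x)
K(N) = -20 - N (K(N) = (-8 - 12) - N = -20 - N)
K(118) - 13390 = (-20 - 1*118) - 13390 = (-20 - 118) - 13390 = -138 - 13390 = -13528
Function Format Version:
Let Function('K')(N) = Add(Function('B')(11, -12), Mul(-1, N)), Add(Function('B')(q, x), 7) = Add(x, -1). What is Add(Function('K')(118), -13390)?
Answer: -13528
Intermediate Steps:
Function('B')(q, x) = Add(-8, x) (Function('B')(q, x) = Add(-7, Add(x, -1)) = Add(-7, Add(-1, x)) = Add(-8, x))
Function('K')(N) = Add(-20, Mul(-1, N)) (Function('K')(N) = Add(Add(-8, -12), Mul(-1, N)) = Add(-20, Mul(-1, N)))
Add(Function('K')(118), -13390) = Add(Add(-20, Mul(-1, 118)), -13390) = Add(Add(-20, -118), -13390) = Add(-138, -13390) = -13528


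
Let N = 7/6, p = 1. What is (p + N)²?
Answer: 169/36 ≈ 4.6944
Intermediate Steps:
N = 7/6 (N = 7*(⅙) = 7/6 ≈ 1.1667)
(p + N)² = (1 + 7/6)² = (13/6)² = 169/36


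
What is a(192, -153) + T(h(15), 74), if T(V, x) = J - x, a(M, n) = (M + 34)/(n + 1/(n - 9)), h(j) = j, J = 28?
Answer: -1176814/24787 ≈ -47.477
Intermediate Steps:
a(M, n) = (34 + M)/(n + 1/(-9 + n))
T(V, x) = 28 - x
a(192, -153) + T(h(15), 74) = (-306 - 9*192 + 34*(-153) + 192*(-153))/(1 + (-153)² - 9*(-153)) + (28 - 1*74) = (-306 - 1728 - 5202 - 29376)/(1 + 23409 + 1377) + (28 - 74) = -36612/24787 - 46 = -1176814/24787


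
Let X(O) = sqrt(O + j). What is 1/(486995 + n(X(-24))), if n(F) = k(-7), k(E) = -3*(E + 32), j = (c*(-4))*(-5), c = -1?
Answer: 1/486920 ≈ 2.0537e-6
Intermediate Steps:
j = -20 (j = -1*(-4)*(-5) = 4*(-5) = -20)
k(E) = -96 - 3*E (k(E) = -3*(32 + E) = -96 - 3*E)
X(O) = sqrt(-20 + O) (X(O) = sqrt(O - 20) = sqrt(-20 + O))
n(F) = -75 (n(F) = -96 - 3*(-7) = -96 + 21 = -75)
1/(486995 + n(X(-24))) = 1/(486995 - 75) = 1/486920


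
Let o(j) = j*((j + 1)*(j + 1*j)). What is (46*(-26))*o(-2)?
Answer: 9568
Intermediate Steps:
o(j) = 2*j²*(1 + j) (o(j) = j*((1 + j)*(j + j)) = j*((1 + j)*(2*j)) = j*(2*j*(1 + j)) = 2*j²*(1 + j))
(46*(-26))*o(-2) = (46*(-26))*(2*(-2)²*(1 - 2)) = -2392*4*(-1) = -1196*(-8) = 9568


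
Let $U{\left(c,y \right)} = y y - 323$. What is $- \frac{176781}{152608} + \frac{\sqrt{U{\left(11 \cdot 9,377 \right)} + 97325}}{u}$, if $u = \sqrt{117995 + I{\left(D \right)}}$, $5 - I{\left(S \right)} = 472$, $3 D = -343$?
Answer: $- \frac{176781}{152608} + \frac{\sqrt{7026147042}}{58764} \approx 0.26802$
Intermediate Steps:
$D = - \frac{343}{3}$ ($D = \frac{1}{3} \left(-343\right) = - \frac{343}{3} \approx -114.33$)
$I{\left(S \right)} = -467$ ($I{\left(S \right)} = 5 - 472 = -467$)
$u = 2 \sqrt{29382}$ ($u = \sqrt{117995 - 467} = \sqrt{117528} = 2 \sqrt{29382} \approx 342.82$)
$U{\left(c,y \right)} = -323 + y^{2}$ ($U{\left(c,y \right)} = y^{2} - 323 = -323 + y^{2}$)
$- \frac{176781}{152608} + \frac{\sqrt{U{\left(11 \cdot 9,377 \right)} + 97325}}{u} = - \frac{176781}{152608} + \frac{\sqrt{\left(-323 + 377^{2}\right) + 97325}}{2 \sqrt{29382}} = \left(-176781\right) \frac{1}{152608} + \sqrt{\left(-323 + 142129\right) + 97325} \frac{\sqrt{29382}}{58764} = - \frac{176781}{152608} + \sqrt{141806 + 97325} \frac{\sqrt{29382}}{58764} = - \frac{176781}{152608} + \sqrt{239131} \frac{\sqrt{29382}}{58764} = - \frac{176781}{152608} + \frac{\sqrt{7026147042}}{58764}$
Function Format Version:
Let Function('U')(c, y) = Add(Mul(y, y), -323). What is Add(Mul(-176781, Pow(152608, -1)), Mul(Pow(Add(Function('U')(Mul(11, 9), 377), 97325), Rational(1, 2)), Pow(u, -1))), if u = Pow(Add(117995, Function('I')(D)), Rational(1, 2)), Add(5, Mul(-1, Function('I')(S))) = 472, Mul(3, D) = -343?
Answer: Add(Rational(-176781, 152608), Mul(Rational(1, 58764), Pow(7026147042, Rational(1, 2)))) ≈ 0.26802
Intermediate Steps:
D = Rational(-343, 3) (D = Mul(Rational(1, 3), -343) = Rational(-343, 3) ≈ -114.33)
Function('I')(S) = -467 (Function('I')(S) = Add(5, Mul(-1, 472)) = Add(5, -472) = -467)
u = Mul(2, Pow(29382, Rational(1, 2))) (u = Pow(Add(117995, -467), Rational(1, 2)) = Pow(117528, Rational(1, 2)) = Mul(2, Pow(29382, Rational(1, 2))) ≈ 342.82)
Function('U')(c, y) = Add(-323, Pow(y, 2)) (Function('U')(c, y) = Add(Pow(y, 2), -323) = Add(-323, Pow(y, 2)))
Add(Mul(-176781, Pow(152608, -1)), Mul(Pow(Add(Function('U')(Mul(11, 9), 377), 97325), Rational(1, 2)), Pow(u, -1))) = Add(Mul(-176781, Pow(152608, -1)), Mul(Pow(Add(Add(-323, Pow(377, 2)), 97325), Rational(1, 2)), Pow(Mul(2, Pow(29382, Rational(1, 2))), -1))) = Add(Mul(-176781, Rational(1, 152608)), Mul(Pow(Add(Add(-323, 142129), 97325), Rational(1, 2)), Mul(Rational(1, 58764), Pow(29382, Rational(1, 2))))) = Add(Rational(-176781, 152608), Mul(Pow(Add(141806, 97325), Rational(1, 2)), Mul(Rational(1, 58764), Pow(29382, Rational(1, 2))))) = Add(Rational(-176781, 152608), Mul(Pow(239131, Rational(1, 2)), Mul(Rational(1, 58764), Pow(29382, Rational(1, 2))))) = Add(Rational(-176781, 152608), Mul(Rational(1, 58764), Pow(7026147042, Rational(1, 2))))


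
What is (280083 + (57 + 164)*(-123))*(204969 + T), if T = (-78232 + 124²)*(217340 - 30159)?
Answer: -2975430199254300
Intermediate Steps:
T = -11765448936 (T = (-78232 + 15376)*187181 = -62856*187181 = -11765448936)
(280083 + (57 + 164)*(-123))*(204969 + T) = (280083 + (57 + 164)*(-123))*(204969 - 11765448936) = (280083 + 221*(-123))*(-11765243967) = (280083 - 27183)*(-11765243967) = 252900*(-11765243967) = -2975430199254300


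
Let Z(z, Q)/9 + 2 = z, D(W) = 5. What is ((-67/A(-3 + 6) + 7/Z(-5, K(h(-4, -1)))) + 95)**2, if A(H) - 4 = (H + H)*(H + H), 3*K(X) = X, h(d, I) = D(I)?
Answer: 1126072249/129600 ≈ 8688.8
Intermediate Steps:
h(d, I) = 5
K(X) = X/3
Z(z, Q) = -18 + 9*z
A(H) = 4 + 4*H**2 (A(H) = 4 + (H + H)*(H + H) = 4 + (2*H)*(2*H) = 4 + 4*H**2)
((-67/A(-3 + 6) + 7/Z(-5, K(h(-4, -1)))) + 95)**2 = ((-67/(4 + 4*(-3 + 6)**2) + 7/(-18 + 9*(-5))) + 95)**2 = ((-67/(4 + 4*3**2) + 7/(-18 - 45)) + 95)**2 = ((-67/(4 + 4*9) + 7/(-63)) + 95)**2 = ((-67/(4 + 36) + 7*(-1/63)) + 95)**2 = ((-67/40 - 1/9) + 95)**2 = (-643/360 + 95)**2 = (33557/360)**2 = 1126072249/129600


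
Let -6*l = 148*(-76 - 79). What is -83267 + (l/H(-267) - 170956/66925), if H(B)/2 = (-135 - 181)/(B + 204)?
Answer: -1752949405821/21148300 ≈ -82888.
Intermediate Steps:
l = 11470/3 (l = -74*(-76 - 79)/3 = -74*(-155)/3 = -⅙*(-22940) = 11470/3 ≈ 3823.3)
H(B) = -632/(204 + B) (H(B) = 2*((-135 - 181)/(B + 204)) = 2*(-316/(204 + B)) = -632/(204 + B))
-83267 + (l/H(-267) - 170956/66925) = -83267 + (11470/(3*((-632/(204 - 267)))) - 170956/66925) = -83267 + (11470/(3*((-632/(-63)))) - 170956*1/66925) = -83267 + (11470/(3*((-632*(-1/63)))) - 170956/66925) = -83267 + (11470/(3*(632/63)) - 170956/66925) = -83267 + ((11470/3)*(63/632) - 170956/66925) = -83267 + (120435/316 - 170956/66925) = -83267 + 8006090279/21148300 = -1752949405821/21148300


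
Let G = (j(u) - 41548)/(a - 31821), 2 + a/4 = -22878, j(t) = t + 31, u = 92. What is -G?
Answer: -41425/123341 ≈ -0.33586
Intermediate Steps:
j(t) = 31 + t
a = -91520 (a = -8 + 4*(-22878) = -8 - 91512 = -91520)
G = 41425/123341 (G = ((31 + 92) - 41548)/(-91520 - 31821) = (123 - 41548)/(-123341) = -41425*(-1/123341) = 41425/123341 ≈ 0.33586)
-G = -1*41425/123341 = -41425/123341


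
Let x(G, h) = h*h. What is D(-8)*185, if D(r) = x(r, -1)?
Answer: 185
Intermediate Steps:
x(G, h) = h**2
D(r) = 1 (D(r) = (-1)**2 = 1)
D(-8)*185 = 1*185 = 185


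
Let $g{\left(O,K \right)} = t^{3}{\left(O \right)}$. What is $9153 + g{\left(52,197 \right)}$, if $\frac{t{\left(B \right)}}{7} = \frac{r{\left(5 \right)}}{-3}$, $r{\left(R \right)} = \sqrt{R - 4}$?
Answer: $\frac{246788}{27} \approx 9140.3$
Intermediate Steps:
$r{\left(R \right)} = \sqrt{-4 + R}$
$t{\left(B \right)} = - \frac{7}{3}$ ($t{\left(B \right)} = 7 \frac{\sqrt{-4 + 5}}{-3} = 7 \sqrt{1} \left(- \frac{1}{3}\right) = 7 \cdot 1 \left(- \frac{1}{3}\right) = 7 \left(- \frac{1}{3}\right) = - \frac{7}{3}$)
$g{\left(O,K \right)} = - \frac{343}{27}$ ($g{\left(O,K \right)} = \left(- \frac{7}{3}\right)^{3} = - \frac{343}{27}$)
$9153 + g{\left(52,197 \right)} = 9153 - \frac{343}{27} = \frac{246788}{27}$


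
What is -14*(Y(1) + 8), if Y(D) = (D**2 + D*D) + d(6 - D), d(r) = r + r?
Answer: -280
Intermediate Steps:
d(r) = 2*r
Y(D) = 12 - 2*D + 2*D**2 (Y(D) = (D**2 + D*D) + 2*(6 - D) = (D**2 + D**2) + (12 - 2*D) = 2*D**2 + (12 - 2*D) = 12 - 2*D + 2*D**2)
-14*(Y(1) + 8) = -14*((12 - 2*1 + 2*1**2) + 8) = -14*((12 - 2 + 2*1) + 8) = -14*((12 - 2 + 2) + 8) = -14*(12 + 8) = -14*20 = -280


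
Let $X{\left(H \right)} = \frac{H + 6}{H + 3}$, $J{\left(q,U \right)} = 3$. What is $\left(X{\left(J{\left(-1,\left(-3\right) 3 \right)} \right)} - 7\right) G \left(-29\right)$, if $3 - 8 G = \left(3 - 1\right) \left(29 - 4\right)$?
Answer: $- \frac{14993}{16} \approx -937.06$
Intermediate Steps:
$G = - \frac{47}{8}$ ($G = \frac{3}{8} - \frac{\left(3 - 1\right) \left(29 - 4\right)}{8} = \frac{3}{8} - \frac{2 \cdot 25}{8} = \frac{3}{8} - \frac{25}{4} = - \frac{47}{8} \approx -5.875$)
$X{\left(H \right)} = \frac{6 + H}{3 + H}$
$\left(X{\left(J{\left(-1,\left(-3\right) 3 \right)} \right)} - 7\right) G \left(-29\right) = \left(\frac{6 + 3}{3 + 3} - 7\right) \left(- \frac{47}{8}\right) \left(-29\right) = \left(\frac{1}{6} \cdot 9 - 7\right) \left(- \frac{47}{8}\right) \left(-29\right) = \left(\frac{3}{2} - 7\right) \left(- \frac{47}{8}\right) \left(-29\right) = \left(- \frac{11}{2}\right) \left(- \frac{47}{8}\right) \left(-29\right) = \frac{517}{16} \left(-29\right) = - \frac{14993}{16}$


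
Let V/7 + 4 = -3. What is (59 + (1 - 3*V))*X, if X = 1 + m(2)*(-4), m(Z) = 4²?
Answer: -13041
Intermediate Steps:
m(Z) = 16
V = -49 (V = -28 + 7*(-3) = -28 - 21 = -49)
X = -63 (X = 1 + 16*(-4) = 1 - 64 = -63)
(59 + (1 - 3*V))*X = (59 + (1 - 3*(-49)))*(-63) = (59 + (1 + 147))*(-63) = (59 + 148)*(-63) = 207*(-63) = -13041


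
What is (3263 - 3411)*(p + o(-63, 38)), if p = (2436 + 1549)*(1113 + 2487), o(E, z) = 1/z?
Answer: -40340952074/19 ≈ -2.1232e+9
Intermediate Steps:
p = 14346000 (p = 3985*3600 = 14346000)
(3263 - 3411)*(p + o(-63, 38)) = (3263 - 3411)*(14346000 + 1/38) = -148*(14346000 + 1/38) = -148*545148001/38 = -40340952074/19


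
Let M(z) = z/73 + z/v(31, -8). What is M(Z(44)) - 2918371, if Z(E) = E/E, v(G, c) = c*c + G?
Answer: -20238902717/6935 ≈ -2.9184e+6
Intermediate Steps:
v(G, c) = G + c² (v(G, c) = c² + G = G + c²)
Z(E) = 1
M(z) = 168*z/6935 (M(z) = z/73 + z/(31 + (-8)²) = z*(1/73) + z/(31 + 64) = z/73 + z/95 = 168*z/6935)
M(Z(44)) - 2918371 = (168/6935)*1 - 2918371 = 168/6935 - 2918371 = -20238902717/6935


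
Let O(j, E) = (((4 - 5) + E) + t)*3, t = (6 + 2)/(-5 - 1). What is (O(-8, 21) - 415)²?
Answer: 128881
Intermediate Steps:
t = -4/3 (t = 8/(-6) = 8*(-⅙) = -4/3 ≈ -1.3333)
O(j, E) = -7 + 3*E (O(j, E) = (((4 - 5) + E) - 4/3)*3 = ((-1 + E) - 4/3)*3 = (-7/3 + E)*3 = -7 + 3*E)
(O(-8, 21) - 415)² = ((-7 + 3*21) - 415)² = ((-7 + 63) - 415)² = (56 - 415)² = (-359)² = 128881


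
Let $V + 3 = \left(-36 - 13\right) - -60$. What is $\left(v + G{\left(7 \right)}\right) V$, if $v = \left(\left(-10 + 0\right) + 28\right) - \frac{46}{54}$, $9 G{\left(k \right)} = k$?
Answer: $\frac{3872}{27} \approx 143.41$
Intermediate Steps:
$G{\left(k \right)} = \frac{k}{9}$
$v = \frac{463}{27}$ ($v = \left(-10 + 28\right) - \frac{23}{27} = 18 - \frac{23}{27} = \frac{463}{27} \approx 17.148$)
$V = 8$ ($V = -3 - -11 = -3 + \left(\left(-36 - 13\right) + 60\right) = -3 + \left(-49 + 60\right) = -3 + 11 = 8$)
$\left(v + G{\left(7 \right)}\right) V = \left(\frac{463}{27} + \frac{1}{9} \cdot 7\right) 8 = \left(\frac{463}{27} + \frac{7}{9}\right) 8 = \frac{484}{27} \cdot 8 = \frac{3872}{27}$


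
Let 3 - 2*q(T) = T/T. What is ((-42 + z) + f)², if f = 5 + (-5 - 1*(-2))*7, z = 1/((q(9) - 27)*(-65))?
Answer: 9607724361/2856100 ≈ 3363.9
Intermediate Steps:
q(T) = 1 (q(T) = 3/2 - T/(2*T) = 3/2 - ½*1 = 3/2 - ½ = 1)
z = 1/1690 (z = 1/((1 - 27)*(-65)) = -1/65/(-26) = -1/26*(-1/65) = 1/1690 ≈ 0.00059172)
f = -16 (f = 5 + (-5 + 2)*7 = 5 - 3*7 = 5 - 21 = -16)
((-42 + z) + f)² = ((-42 + 1/1690) - 16)² = (-70979/1690 - 16)² = (-98019/1690)² = 9607724361/2856100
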